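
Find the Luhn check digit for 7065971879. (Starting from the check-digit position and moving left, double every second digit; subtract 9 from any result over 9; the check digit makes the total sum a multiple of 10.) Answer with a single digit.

Partial digits right→left: 9 7 8 1 7 9 5 6 0 7
Double every second digit counting from the check-digit position (so the 1st, 3rd, 5th, ... of the partial from the right).
  doubled (with −9 where >9): 9 7 5 1 0 → sum 22
  kept as-is: 7 1 9 6 7 → sum 30
Total = 22 + 30 = 52.
Check digit = (10 − (52 mod 10)) mod 10 = 8.

8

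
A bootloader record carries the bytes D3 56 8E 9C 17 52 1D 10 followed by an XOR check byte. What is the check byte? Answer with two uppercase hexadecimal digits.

DF

XOR the bytes together:
  start with 0xD3
  0xD3 ⊕ 0x56 = 0x85
  0x85 ⊕ 0x8E = 0x0B
  0x0B ⊕ 0x9C = 0x97
  0x97 ⊕ 0x17 = 0x80
  0x80 ⊕ 0x52 = 0xD2
  0xD2 ⊕ 0x1D = 0xCF
  0xCF ⊕ 0x10 = 0xDF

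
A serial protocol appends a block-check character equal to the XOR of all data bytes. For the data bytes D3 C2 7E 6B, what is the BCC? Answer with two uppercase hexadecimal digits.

04

XOR the bytes together:
  start with 0xD3
  0xD3 ⊕ 0xC2 = 0x11
  0x11 ⊕ 0x7E = 0x6F
  0x6F ⊕ 0x6B = 0x04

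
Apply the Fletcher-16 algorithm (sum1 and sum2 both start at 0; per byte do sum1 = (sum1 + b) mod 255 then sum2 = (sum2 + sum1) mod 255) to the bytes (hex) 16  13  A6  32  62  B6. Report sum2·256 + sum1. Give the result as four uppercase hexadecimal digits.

901B

Running sums (mod 255):
  after byte 0 (16): sum1=22, sum2=22
  after byte 1 (13): sum1=41, sum2=63
  after byte 2 (A6): sum1=207, sum2=15
  after byte 3 (32): sum1=2, sum2=17
  after byte 4 (62): sum1=100, sum2=117
  after byte 5 (B6): sum1=27, sum2=144
Checksum = sum2·256 + sum1 = 144·256 + 27 = 36891 = 0x901B.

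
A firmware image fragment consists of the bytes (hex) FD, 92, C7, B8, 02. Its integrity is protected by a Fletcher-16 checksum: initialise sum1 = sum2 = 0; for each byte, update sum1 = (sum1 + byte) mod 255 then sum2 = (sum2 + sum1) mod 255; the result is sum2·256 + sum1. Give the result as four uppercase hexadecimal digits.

0B13

Running sums (mod 255):
  after byte 0 (FD): sum1=253, sum2=253
  after byte 1 (92): sum1=144, sum2=142
  after byte 2 (C7): sum1=88, sum2=230
  after byte 3 (B8): sum1=17, sum2=247
  after byte 4 (02): sum1=19, sum2=11
Checksum = sum2·256 + sum1 = 11·256 + 19 = 2835 = 0x0B13.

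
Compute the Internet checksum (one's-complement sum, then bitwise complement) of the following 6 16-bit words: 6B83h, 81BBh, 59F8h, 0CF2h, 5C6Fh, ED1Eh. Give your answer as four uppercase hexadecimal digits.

One's-complement addition (fold any carry out of bit 15 back into bit 0):
  0x6B83 + 0x81BB = 0x0ED3E
  0xED3E + 0x59F8 = 0x14736 → wrap carry → 0x4737
  0x4737 + 0x0CF2 = 0x05429
  0x5429 + 0x5C6F = 0x0B098
  0xB098 + 0xED1E = 0x19DB6 → wrap carry → 0x9DB7
One's-complement sum = 0x9DB7.
Checksum = ~0x9DB7 & 0xFFFF = 0x6248.

6248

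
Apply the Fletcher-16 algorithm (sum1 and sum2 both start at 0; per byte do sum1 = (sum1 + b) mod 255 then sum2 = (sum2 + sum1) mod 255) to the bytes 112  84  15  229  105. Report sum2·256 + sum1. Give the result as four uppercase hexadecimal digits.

Running sums (mod 255):
  after byte 0 (112): sum1=112, sum2=112
  after byte 1 (84): sum1=196, sum2=53
  after byte 2 (15): sum1=211, sum2=9
  after byte 3 (229): sum1=185, sum2=194
  after byte 4 (105): sum1=35, sum2=229
Checksum = sum2·256 + sum1 = 229·256 + 35 = 58659 = 0xE523.

E523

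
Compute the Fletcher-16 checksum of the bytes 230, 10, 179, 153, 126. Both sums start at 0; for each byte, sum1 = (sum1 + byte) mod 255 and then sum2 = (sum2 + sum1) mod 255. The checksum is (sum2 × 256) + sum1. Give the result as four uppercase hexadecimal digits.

Running sums (mod 255):
  after byte 0 (230): sum1=230, sum2=230
  after byte 1 (10): sum1=240, sum2=215
  after byte 2 (179): sum1=164, sum2=124
  after byte 3 (153): sum1=62, sum2=186
  after byte 4 (126): sum1=188, sum2=119
Checksum = sum2·256 + sum1 = 119·256 + 188 = 30652 = 0x77BC.

77BC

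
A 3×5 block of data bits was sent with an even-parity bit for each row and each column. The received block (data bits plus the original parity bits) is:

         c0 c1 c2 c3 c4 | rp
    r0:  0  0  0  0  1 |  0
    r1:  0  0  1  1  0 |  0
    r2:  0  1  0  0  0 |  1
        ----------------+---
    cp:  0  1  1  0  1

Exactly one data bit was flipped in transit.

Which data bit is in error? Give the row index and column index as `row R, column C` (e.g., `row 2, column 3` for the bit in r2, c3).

Recompute each row's even parity and compare to rp:
  r0: data parity 1, sent rp 0 → mismatch
  r1: data parity 0, sent rp 0 → ok
  r2: data parity 1, sent rp 1 → ok
Recompute each column's even parity and compare to cp:
  c0: data parity 0, sent cp 0 → ok
  c1: data parity 1, sent cp 1 → ok
  c2: data parity 1, sent cp 1 → ok
  c3: data parity 1, sent cp 0 → mismatch
  c4: data parity 1, sent cp 1 → ok
Exactly one row (r0) and one column (c3) fail → the flipped bit is at their intersection.

row 0, column 3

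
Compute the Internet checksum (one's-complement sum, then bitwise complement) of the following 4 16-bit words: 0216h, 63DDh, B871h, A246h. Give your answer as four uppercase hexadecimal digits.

3F54

One's-complement addition (fold any carry out of bit 15 back into bit 0):
  0x0216 + 0x63DD = 0x065F3
  0x65F3 + 0xB871 = 0x11E64 → wrap carry → 0x1E65
  0x1E65 + 0xA246 = 0x0C0AB
One's-complement sum = 0xC0AB.
Checksum = ~0xC0AB & 0xFFFF = 0x3F54.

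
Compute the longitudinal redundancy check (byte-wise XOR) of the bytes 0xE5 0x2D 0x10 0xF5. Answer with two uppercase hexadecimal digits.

XOR the bytes together:
  start with 0xE5
  0xE5 ⊕ 0x2D = 0xC8
  0xC8 ⊕ 0x10 = 0xD8
  0xD8 ⊕ 0xF5 = 0x2D

2D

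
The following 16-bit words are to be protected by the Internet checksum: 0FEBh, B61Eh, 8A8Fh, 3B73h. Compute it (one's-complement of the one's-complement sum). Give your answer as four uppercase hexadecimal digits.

73F3

One's-complement addition (fold any carry out of bit 15 back into bit 0):
  0x0FEB + 0xB61E = 0x0C609
  0xC609 + 0x8A8F = 0x15098 → wrap carry → 0x5099
  0x5099 + 0x3B73 = 0x08C0C
One's-complement sum = 0x8C0C.
Checksum = ~0x8C0C & 0xFFFF = 0x73F3.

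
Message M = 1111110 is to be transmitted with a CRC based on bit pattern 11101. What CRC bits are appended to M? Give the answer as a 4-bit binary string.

0110

Append 4 zeros: 11111100000. Divide by 11101 (XOR where the leading bit is 1):
  pos 0: 11111 XOR 11101 = 00010
  pos 3: 10100 XOR 11101 = 01001
  pos 4: 10010 XOR 11101 = 01111
  pos 5: 11110 XOR 11101 = 00011
Remainder (last 4 bits) = 0110. This is the CRC / FCS.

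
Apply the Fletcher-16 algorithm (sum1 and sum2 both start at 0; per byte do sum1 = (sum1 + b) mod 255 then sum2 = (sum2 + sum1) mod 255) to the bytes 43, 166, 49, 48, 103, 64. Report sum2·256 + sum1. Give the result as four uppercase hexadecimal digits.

A8DA

Running sums (mod 255):
  after byte 0 (43): sum1=43, sum2=43
  after byte 1 (166): sum1=209, sum2=252
  after byte 2 (49): sum1=3, sum2=0
  after byte 3 (48): sum1=51, sum2=51
  after byte 4 (103): sum1=154, sum2=205
  after byte 5 (64): sum1=218, sum2=168
Checksum = sum2·256 + sum1 = 168·256 + 218 = 43226 = 0xA8DA.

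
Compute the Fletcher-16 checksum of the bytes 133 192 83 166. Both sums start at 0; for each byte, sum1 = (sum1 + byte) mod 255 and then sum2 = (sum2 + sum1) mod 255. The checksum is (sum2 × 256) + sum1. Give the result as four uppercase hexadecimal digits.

A540

Running sums (mod 255):
  after byte 0 (133): sum1=133, sum2=133
  after byte 1 (192): sum1=70, sum2=203
  after byte 2 (83): sum1=153, sum2=101
  after byte 3 (166): sum1=64, sum2=165
Checksum = sum2·256 + sum1 = 165·256 + 64 = 42304 = 0xA540.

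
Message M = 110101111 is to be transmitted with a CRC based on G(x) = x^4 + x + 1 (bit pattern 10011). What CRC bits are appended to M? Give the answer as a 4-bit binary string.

Append 4 zeros: 1101011110000. Divide by 10011 (XOR where the leading bit is 1):
  pos 0: 11010 XOR 10011 = 01001
  pos 1: 10011 XOR 10011 = 00000
  pos 6: 11100 XOR 10011 = 01111
  pos 7: 11110 XOR 10011 = 01101
  pos 8: 11010 XOR 10011 = 01001
Remainder (last 4 bits) = 1001. This is the CRC / FCS.

1001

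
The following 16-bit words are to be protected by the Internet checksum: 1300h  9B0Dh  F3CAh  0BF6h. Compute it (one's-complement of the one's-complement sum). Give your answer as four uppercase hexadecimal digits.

5231

One's-complement addition (fold any carry out of bit 15 back into bit 0):
  0x1300 + 0x9B0D = 0x0AE0D
  0xAE0D + 0xF3CA = 0x1A1D7 → wrap carry → 0xA1D8
  0xA1D8 + 0x0BF6 = 0x0ADCE
One's-complement sum = 0xADCE.
Checksum = ~0xADCE & 0xFFFF = 0x5231.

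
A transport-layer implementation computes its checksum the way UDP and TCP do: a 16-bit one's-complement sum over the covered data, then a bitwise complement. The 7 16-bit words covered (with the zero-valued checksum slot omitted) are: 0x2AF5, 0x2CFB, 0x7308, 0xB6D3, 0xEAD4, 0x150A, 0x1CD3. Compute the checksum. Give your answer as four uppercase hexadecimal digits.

One's-complement addition (fold any carry out of bit 15 back into bit 0):
  0x2AF5 + 0x2CFB = 0x057F0
  0x57F0 + 0x7308 = 0x0CAF8
  0xCAF8 + 0xB6D3 = 0x181CB → wrap carry → 0x81CC
  0x81CC + 0xEAD4 = 0x16CA0 → wrap carry → 0x6CA1
  0x6CA1 + 0x150A = 0x081AB
  0x81AB + 0x1CD3 = 0x09E7E
One's-complement sum = 0x9E7E.
Checksum = ~0x9E7E & 0xFFFF = 0x6181.

6181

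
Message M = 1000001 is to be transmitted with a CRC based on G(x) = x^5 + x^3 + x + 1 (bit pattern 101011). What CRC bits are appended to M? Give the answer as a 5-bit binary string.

Append 5 zeros: 100000100000. Divide by 101011 (XOR where the leading bit is 1):
  pos 0: 100000 XOR 101011 = 001011
  pos 2: 101110 XOR 101011 = 000101
  pos 5: 101000 XOR 101011 = 000011
Remainder (last 5 bits) = 00110. This is the CRC / FCS.

00110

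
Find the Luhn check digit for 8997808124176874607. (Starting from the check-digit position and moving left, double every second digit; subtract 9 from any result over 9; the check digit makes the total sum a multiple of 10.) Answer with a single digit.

Partial digits right→left: 7 0 6 4 7 8 6 7 1 4 2 1 8 0 8 7 9 9 8
Double every second digit counting from the check-digit position (so the 1st, 3rd, 5th, ... of the partial from the right).
  doubled (with −9 where >9): 5 3 5 3 2 4 7 7 9 7 → sum 52
  kept as-is: 0 4 8 7 4 1 0 7 9 → sum 40
Total = 52 + 40 = 92.
Check digit = (10 − (92 mod 10)) mod 10 = 8.

8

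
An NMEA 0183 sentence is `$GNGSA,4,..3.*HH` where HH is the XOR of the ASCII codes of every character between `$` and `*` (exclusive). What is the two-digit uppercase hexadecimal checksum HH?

75

XOR the ASCII codes of the payload characters:
  'G' = 0x47 → acc = 0x47
  'N' = 0x4E → acc = 0x09
  'G' = 0x47 → acc = 0x4E
  'S' = 0x53 → acc = 0x1D
  'A' = 0x41 → acc = 0x5C
  ',' = 0x2C → acc = 0x70
  '4' = 0x34 → acc = 0x44
  ',' = 0x2C → acc = 0x68
  '.' = 0x2E → acc = 0x46
  '.' = 0x2E → acc = 0x68
  '3' = 0x33 → acc = 0x5B
  '.' = 0x2E → acc = 0x75
Checksum = 0x75.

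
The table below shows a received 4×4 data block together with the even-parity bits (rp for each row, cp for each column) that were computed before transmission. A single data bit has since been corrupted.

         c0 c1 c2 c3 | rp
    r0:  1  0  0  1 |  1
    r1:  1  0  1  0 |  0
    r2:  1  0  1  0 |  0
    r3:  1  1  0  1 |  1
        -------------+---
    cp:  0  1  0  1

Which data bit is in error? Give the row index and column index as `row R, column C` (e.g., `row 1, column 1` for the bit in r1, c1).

row 0, column 3

Recompute each row's even parity and compare to rp:
  r0: data parity 0, sent rp 1 → mismatch
  r1: data parity 0, sent rp 0 → ok
  r2: data parity 0, sent rp 0 → ok
  r3: data parity 1, sent rp 1 → ok
Recompute each column's even parity and compare to cp:
  c0: data parity 0, sent cp 0 → ok
  c1: data parity 1, sent cp 1 → ok
  c2: data parity 0, sent cp 0 → ok
  c3: data parity 0, sent cp 1 → mismatch
Exactly one row (r0) and one column (c3) fail → the flipped bit is at their intersection.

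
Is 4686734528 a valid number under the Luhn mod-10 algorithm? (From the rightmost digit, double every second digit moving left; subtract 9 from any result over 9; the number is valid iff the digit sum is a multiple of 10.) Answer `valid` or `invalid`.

From the right, keep odd positions and double even positions (subtract 9 from any doubled value over 9):
  doubled (positions 2,4,...): 4 8 5 7 8 → sum 32
  kept (positions 1,3,...): 8 5 3 6 6 → sum 28
Total = 60.
60 mod 10 = 0, so the number is valid.

valid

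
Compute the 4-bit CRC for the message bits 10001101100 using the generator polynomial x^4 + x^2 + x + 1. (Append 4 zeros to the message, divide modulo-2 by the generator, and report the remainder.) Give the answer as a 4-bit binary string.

0111

Append 4 zeros: 100011011000000. Divide by 10111 (XOR where the leading bit is 1):
  pos 0: 10001 XOR 10111 = 00110
  pos 2: 11010 XOR 10111 = 01101
  pos 3: 11011 XOR 10111 = 01100
  pos 4: 11001 XOR 10111 = 01110
  pos 5: 11100 XOR 10111 = 01011
  pos 6: 10110 XOR 10111 = 00001
  pos 10: 10000 XOR 10111 = 00111
Remainder (last 4 bits) = 0111. This is the CRC / FCS.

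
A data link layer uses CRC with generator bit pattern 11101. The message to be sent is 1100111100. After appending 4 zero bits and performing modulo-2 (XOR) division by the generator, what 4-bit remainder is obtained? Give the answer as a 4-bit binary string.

0000

Append 4 zeros: 11001111000000. Divide by 11101 (XOR where the leading bit is 1):
  pos 0: 11001 XOR 11101 = 00100
  pos 2: 10011 XOR 11101 = 01110
  pos 3: 11101 XOR 11101 = 00000
Remainder (last 4 bits) = 0000. This is the CRC / FCS.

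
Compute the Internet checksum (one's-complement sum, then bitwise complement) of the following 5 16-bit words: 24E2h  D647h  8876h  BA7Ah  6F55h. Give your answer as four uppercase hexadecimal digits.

One's-complement addition (fold any carry out of bit 15 back into bit 0):
  0x24E2 + 0xD647 = 0x0FB29
  0xFB29 + 0x8876 = 0x1839F → wrap carry → 0x83A0
  0x83A0 + 0xBA7A = 0x13E1A → wrap carry → 0x3E1B
  0x3E1B + 0x6F55 = 0x0AD70
One's-complement sum = 0xAD70.
Checksum = ~0xAD70 & 0xFFFF = 0x528F.

528F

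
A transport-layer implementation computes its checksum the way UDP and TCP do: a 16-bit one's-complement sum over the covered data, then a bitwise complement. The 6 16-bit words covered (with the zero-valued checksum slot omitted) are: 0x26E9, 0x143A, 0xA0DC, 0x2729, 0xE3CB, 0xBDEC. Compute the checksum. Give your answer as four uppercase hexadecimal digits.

One's-complement addition (fold any carry out of bit 15 back into bit 0):
  0x26E9 + 0x143A = 0x03B23
  0x3B23 + 0xA0DC = 0x0DBFF
  0xDBFF + 0x2729 = 0x10328 → wrap carry → 0x0329
  0x0329 + 0xE3CB = 0x0E6F4
  0xE6F4 + 0xBDEC = 0x1A4E0 → wrap carry → 0xA4E1
One's-complement sum = 0xA4E1.
Checksum = ~0xA4E1 & 0xFFFF = 0x5B1E.

5B1E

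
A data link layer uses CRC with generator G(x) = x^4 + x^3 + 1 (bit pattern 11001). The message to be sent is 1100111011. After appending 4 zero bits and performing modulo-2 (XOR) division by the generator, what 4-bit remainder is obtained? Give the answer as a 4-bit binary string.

Append 4 zeros: 11001110110000. Divide by 11001 (XOR where the leading bit is 1):
  pos 0: 11001 XOR 11001 = 00000
  pos 5: 11011 XOR 11001 = 00010
  pos 8: 10000 XOR 11001 = 01001
  pos 9: 10010 XOR 11001 = 01011
Remainder (last 4 bits) = 1011. This is the CRC / FCS.

1011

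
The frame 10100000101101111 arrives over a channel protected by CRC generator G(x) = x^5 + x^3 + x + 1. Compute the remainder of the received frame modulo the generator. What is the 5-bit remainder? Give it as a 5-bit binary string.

Modulo-2 division of 10100000101101111 by 101011:
  pos 0: 101000 XOR 101011 = 000011
  pos 4: 110010 XOR 101011 = 011001
  pos 5: 110011 XOR 101011 = 011000
  pos 6: 110001 XOR 101011 = 011010
  pos 7: 110100 XOR 101011 = 011111
  pos 8: 111111 XOR 101011 = 010100
  pos 9: 101001 XOR 101011 = 000010
Remainder = 01011 (nonzero — an error is detected).

01011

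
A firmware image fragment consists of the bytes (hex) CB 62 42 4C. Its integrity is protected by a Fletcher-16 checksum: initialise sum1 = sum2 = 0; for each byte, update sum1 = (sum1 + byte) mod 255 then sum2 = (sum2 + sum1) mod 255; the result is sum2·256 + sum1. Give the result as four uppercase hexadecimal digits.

27BC

Running sums (mod 255):
  after byte 0 (CB): sum1=203, sum2=203
  after byte 1 (62): sum1=46, sum2=249
  after byte 2 (42): sum1=112, sum2=106
  after byte 3 (4C): sum1=188, sum2=39
Checksum = sum2·256 + sum1 = 39·256 + 188 = 10172 = 0x27BC.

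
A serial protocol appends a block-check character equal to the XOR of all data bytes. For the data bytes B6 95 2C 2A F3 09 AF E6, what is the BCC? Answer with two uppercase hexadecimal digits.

96

XOR the bytes together:
  start with 0xB6
  0xB6 ⊕ 0x95 = 0x23
  0x23 ⊕ 0x2C = 0x0F
  0x0F ⊕ 0x2A = 0x25
  0x25 ⊕ 0xF3 = 0xD6
  0xD6 ⊕ 0x09 = 0xDF
  0xDF ⊕ 0xAF = 0x70
  0x70 ⊕ 0xE6 = 0x96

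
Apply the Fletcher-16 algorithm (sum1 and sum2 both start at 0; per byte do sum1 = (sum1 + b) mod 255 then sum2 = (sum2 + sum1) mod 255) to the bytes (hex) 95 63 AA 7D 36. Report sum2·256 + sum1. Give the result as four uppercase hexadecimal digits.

AA57

Running sums (mod 255):
  after byte 0 (95): sum1=149, sum2=149
  after byte 1 (63): sum1=248, sum2=142
  after byte 2 (AA): sum1=163, sum2=50
  after byte 3 (7D): sum1=33, sum2=83
  after byte 4 (36): sum1=87, sum2=170
Checksum = sum2·256 + sum1 = 170·256 + 87 = 43607 = 0xAA57.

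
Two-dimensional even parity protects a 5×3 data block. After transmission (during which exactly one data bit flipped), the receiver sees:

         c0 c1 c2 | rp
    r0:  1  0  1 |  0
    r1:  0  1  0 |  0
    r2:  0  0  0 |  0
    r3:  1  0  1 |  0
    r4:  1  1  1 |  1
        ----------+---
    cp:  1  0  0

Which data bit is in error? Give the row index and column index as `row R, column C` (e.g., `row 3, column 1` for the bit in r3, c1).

row 1, column 2

Recompute each row's even parity and compare to rp:
  r0: data parity 0, sent rp 0 → ok
  r1: data parity 1, sent rp 0 → mismatch
  r2: data parity 0, sent rp 0 → ok
  r3: data parity 0, sent rp 0 → ok
  r4: data parity 1, sent rp 1 → ok
Recompute each column's even parity and compare to cp:
  c0: data parity 1, sent cp 1 → ok
  c1: data parity 0, sent cp 0 → ok
  c2: data parity 1, sent cp 0 → mismatch
Exactly one row (r1) and one column (c2) fail → the flipped bit is at their intersection.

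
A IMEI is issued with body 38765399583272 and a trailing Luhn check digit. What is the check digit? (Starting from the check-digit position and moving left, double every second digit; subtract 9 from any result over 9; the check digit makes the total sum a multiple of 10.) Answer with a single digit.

1

Partial digits right→left: 2 7 2 3 8 5 9 9 3 5 6 7 8 3
Double every second digit counting from the check-digit position (so the 1st, 3rd, 5th, ... of the partial from the right).
  doubled (with −9 where >9): 4 4 7 9 6 3 7 → sum 40
  kept as-is: 7 3 5 9 5 7 3 → sum 39
Total = 40 + 39 = 79.
Check digit = (10 − (79 mod 10)) mod 10 = 1.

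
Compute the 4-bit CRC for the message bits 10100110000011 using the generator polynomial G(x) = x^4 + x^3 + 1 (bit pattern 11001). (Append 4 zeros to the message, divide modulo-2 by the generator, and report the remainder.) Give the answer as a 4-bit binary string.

Append 4 zeros: 101001100000110000. Divide by 11001 (XOR where the leading bit is 1):
  pos 0: 10100 XOR 11001 = 01101
  pos 1: 11011 XOR 11001 = 00010
  pos 4: 10100 XOR 11001 = 01101
  pos 5: 11010 XOR 11001 = 00011
  pos 8: 11001 XOR 11001 = 00000
  pos 13: 10000 XOR 11001 = 01001
Remainder (last 4 bits) = 1001. This is the CRC / FCS.

1001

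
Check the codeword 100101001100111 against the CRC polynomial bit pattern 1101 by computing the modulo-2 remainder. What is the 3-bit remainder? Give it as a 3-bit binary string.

000

Modulo-2 division of 100101001100111 by 1101:
  pos 0: 1001 XOR 1101 = 0100
  pos 1: 1000 XOR 1101 = 0101
  pos 2: 1011 XOR 1101 = 0110
  pos 3: 1100 XOR 1101 = 0001
  pos 6: 1011 XOR 1101 = 0110
  pos 7: 1100 XOR 1101 = 0001
  pos 10: 1011 XOR 1101 = 0110
  pos 11: 1101 XOR 1101 = 0000
Remainder = 000 (zero — the frame passes the CRC check).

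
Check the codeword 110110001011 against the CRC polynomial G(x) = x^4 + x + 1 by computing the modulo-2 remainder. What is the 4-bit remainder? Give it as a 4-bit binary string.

Modulo-2 division of 110110001011 by 10011:
  pos 0: 11011 XOR 10011 = 01000
  pos 1: 10000 XOR 10011 = 00011
  pos 4: 11001 XOR 10011 = 01010
  pos 5: 10100 XOR 10011 = 00111
  pos 7: 11111 XOR 10011 = 01100
Remainder = 1100 (nonzero — an error is detected).

1100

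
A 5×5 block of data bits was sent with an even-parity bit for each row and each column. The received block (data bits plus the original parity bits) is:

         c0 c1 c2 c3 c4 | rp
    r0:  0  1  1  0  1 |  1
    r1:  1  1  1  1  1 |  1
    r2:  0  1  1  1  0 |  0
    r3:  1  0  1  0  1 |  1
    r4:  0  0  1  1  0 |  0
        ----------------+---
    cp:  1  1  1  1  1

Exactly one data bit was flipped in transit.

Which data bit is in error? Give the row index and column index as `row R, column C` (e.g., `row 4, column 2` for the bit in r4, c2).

Recompute each row's even parity and compare to rp:
  r0: data parity 1, sent rp 1 → ok
  r1: data parity 1, sent rp 1 → ok
  r2: data parity 1, sent rp 0 → mismatch
  r3: data parity 1, sent rp 1 → ok
  r4: data parity 0, sent rp 0 → ok
Recompute each column's even parity and compare to cp:
  c0: data parity 0, sent cp 1 → mismatch
  c1: data parity 1, sent cp 1 → ok
  c2: data parity 1, sent cp 1 → ok
  c3: data parity 1, sent cp 1 → ok
  c4: data parity 1, sent cp 1 → ok
Exactly one row (r2) and one column (c0) fail → the flipped bit is at their intersection.

row 2, column 0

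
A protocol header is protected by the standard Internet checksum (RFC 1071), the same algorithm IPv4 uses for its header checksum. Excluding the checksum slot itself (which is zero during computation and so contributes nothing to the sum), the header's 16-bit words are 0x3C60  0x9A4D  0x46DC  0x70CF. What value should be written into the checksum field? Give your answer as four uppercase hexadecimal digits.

71A6

One's-complement addition (fold any carry out of bit 15 back into bit 0):
  0x3C60 + 0x9A4D = 0x0D6AD
  0xD6AD + 0x46DC = 0x11D89 → wrap carry → 0x1D8A
  0x1D8A + 0x70CF = 0x08E59
One's-complement sum = 0x8E59.
Checksum = ~0x8E59 & 0xFFFF = 0x71A6.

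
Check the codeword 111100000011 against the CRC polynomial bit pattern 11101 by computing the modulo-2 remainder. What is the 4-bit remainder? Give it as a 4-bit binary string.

0000

Modulo-2 division of 111100000011 by 11101:
  pos 0: 11110 XOR 11101 = 00011
  pos 3: 11000 XOR 11101 = 00101
  pos 5: 10100 XOR 11101 = 01001
  pos 6: 10011 XOR 11101 = 01110
  pos 7: 11101 XOR 11101 = 00000
Remainder = 0000 (zero — the frame passes the CRC check).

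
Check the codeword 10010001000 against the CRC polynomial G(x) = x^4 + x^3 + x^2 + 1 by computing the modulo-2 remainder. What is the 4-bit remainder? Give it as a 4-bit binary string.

0001

Modulo-2 division of 10010001000 by 11101:
  pos 0: 10010 XOR 11101 = 01111
  pos 1: 11110 XOR 11101 = 00011
  pos 4: 11010 XOR 11101 = 00111
  pos 6: 11100 XOR 11101 = 00001
Remainder = 0001 (nonzero — an error is detected).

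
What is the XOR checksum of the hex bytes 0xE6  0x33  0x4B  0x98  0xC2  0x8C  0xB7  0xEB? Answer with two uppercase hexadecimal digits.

14

XOR the bytes together:
  start with 0xE6
  0xE6 ⊕ 0x33 = 0xD5
  0xD5 ⊕ 0x4B = 0x9E
  0x9E ⊕ 0x98 = 0x06
  0x06 ⊕ 0xC2 = 0xC4
  0xC4 ⊕ 0x8C = 0x48
  0x48 ⊕ 0xB7 = 0xFF
  0xFF ⊕ 0xEB = 0x14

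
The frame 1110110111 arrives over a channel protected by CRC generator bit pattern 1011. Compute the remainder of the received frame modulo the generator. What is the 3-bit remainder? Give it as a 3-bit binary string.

001

Modulo-2 division of 1110110111 by 1011:
  pos 0: 1110 XOR 1011 = 0101
  pos 1: 1011 XOR 1011 = 0000
  pos 5: 1011 XOR 1011 = 0000
Remainder = 001 (nonzero — an error is detected).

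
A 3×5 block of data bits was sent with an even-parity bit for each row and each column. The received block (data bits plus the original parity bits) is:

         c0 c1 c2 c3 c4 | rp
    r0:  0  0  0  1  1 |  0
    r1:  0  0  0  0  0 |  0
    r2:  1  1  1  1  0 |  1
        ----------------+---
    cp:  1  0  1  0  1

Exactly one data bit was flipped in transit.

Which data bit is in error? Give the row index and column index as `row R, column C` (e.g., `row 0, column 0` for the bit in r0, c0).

Recompute each row's even parity and compare to rp:
  r0: data parity 0, sent rp 0 → ok
  r1: data parity 0, sent rp 0 → ok
  r2: data parity 0, sent rp 1 → mismatch
Recompute each column's even parity and compare to cp:
  c0: data parity 1, sent cp 1 → ok
  c1: data parity 1, sent cp 0 → mismatch
  c2: data parity 1, sent cp 1 → ok
  c3: data parity 0, sent cp 0 → ok
  c4: data parity 1, sent cp 1 → ok
Exactly one row (r2) and one column (c1) fail → the flipped bit is at their intersection.

row 2, column 1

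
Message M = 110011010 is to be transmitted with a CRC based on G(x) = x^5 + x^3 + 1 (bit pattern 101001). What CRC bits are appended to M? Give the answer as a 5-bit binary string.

Append 5 zeros: 11001101000000. Divide by 101001 (XOR where the leading bit is 1):
  pos 0: 110011 XOR 101001 = 011010
  pos 1: 110100 XOR 101001 = 011101
  pos 2: 111011 XOR 101001 = 010010
  pos 3: 100100 XOR 101001 = 001101
  pos 5: 110100 XOR 101001 = 011101
  pos 6: 111010 XOR 101001 = 010011
  pos 7: 100110 XOR 101001 = 001111
Remainder (last 5 bits) = 11110. This is the CRC / FCS.

11110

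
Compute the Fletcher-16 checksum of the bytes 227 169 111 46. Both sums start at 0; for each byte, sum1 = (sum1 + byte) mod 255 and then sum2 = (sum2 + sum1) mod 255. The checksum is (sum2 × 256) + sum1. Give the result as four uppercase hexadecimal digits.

992B

Running sums (mod 255):
  after byte 0 (227): sum1=227, sum2=227
  after byte 1 (169): sum1=141, sum2=113
  after byte 2 (111): sum1=252, sum2=110
  after byte 3 (46): sum1=43, sum2=153
Checksum = sum2·256 + sum1 = 153·256 + 43 = 39211 = 0x992B.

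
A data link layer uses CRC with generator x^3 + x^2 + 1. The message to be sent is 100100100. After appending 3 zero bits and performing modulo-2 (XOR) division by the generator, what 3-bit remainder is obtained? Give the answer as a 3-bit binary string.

Append 3 zeros: 100100100000. Divide by 1101 (XOR where the leading bit is 1):
  pos 0: 1001 XOR 1101 = 0100
  pos 1: 1000 XOR 1101 = 0101
  pos 2: 1010 XOR 1101 = 0111
  pos 3: 1111 XOR 1101 = 0010
  pos 5: 1000 XOR 1101 = 0101
  pos 6: 1010 XOR 1101 = 0111
  pos 7: 1110 XOR 1101 = 0011
Remainder (last 3 bits) = 110. This is the CRC / FCS.

110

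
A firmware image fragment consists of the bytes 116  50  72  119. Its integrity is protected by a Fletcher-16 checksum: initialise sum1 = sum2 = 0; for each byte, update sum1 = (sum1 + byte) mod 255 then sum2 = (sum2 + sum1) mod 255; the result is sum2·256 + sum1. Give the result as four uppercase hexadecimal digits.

7066

Running sums (mod 255):
  after byte 0 (116): sum1=116, sum2=116
  after byte 1 (50): sum1=166, sum2=27
  after byte 2 (72): sum1=238, sum2=10
  after byte 3 (119): sum1=102, sum2=112
Checksum = sum2·256 + sum1 = 112·256 + 102 = 28774 = 0x7066.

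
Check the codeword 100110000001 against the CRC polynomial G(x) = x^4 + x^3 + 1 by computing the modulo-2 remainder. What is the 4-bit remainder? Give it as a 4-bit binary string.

0101

Modulo-2 division of 100110000001 by 11001:
  pos 0: 10011 XOR 11001 = 01010
  pos 1: 10100 XOR 11001 = 01101
  pos 2: 11010 XOR 11001 = 00011
  pos 5: 11000 XOR 11001 = 00001
Remainder = 0101 (nonzero — an error is detected).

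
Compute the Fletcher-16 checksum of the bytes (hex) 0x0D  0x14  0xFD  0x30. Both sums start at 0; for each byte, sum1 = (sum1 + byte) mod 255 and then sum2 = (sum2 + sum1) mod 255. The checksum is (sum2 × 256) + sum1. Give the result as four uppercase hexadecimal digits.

9C4F

Running sums (mod 255):
  after byte 0 (0x0D): sum1=13, sum2=13
  after byte 1 (0x14): sum1=33, sum2=46
  after byte 2 (0xFD): sum1=31, sum2=77
  after byte 3 (0x30): sum1=79, sum2=156
Checksum = sum2·256 + sum1 = 156·256 + 79 = 40015 = 0x9C4F.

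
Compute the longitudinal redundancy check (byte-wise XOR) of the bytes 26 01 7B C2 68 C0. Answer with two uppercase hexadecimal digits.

XOR the bytes together:
  start with 0x26
  0x26 ⊕ 0x01 = 0x27
  0x27 ⊕ 0x7B = 0x5C
  0x5C ⊕ 0xC2 = 0x9E
  0x9E ⊕ 0x68 = 0xF6
  0xF6 ⊕ 0xC0 = 0x36

36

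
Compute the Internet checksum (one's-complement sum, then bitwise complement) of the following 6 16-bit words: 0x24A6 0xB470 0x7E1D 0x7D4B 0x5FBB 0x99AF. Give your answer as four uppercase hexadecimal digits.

One's-complement addition (fold any carry out of bit 15 back into bit 0):
  0x24A6 + 0xB470 = 0x0D916
  0xD916 + 0x7E1D = 0x15733 → wrap carry → 0x5734
  0x5734 + 0x7D4B = 0x0D47F
  0xD47F + 0x5FBB = 0x1343A → wrap carry → 0x343B
  0x343B + 0x99AF = 0x0CDEA
One's-complement sum = 0xCDEA.
Checksum = ~0xCDEA & 0xFFFF = 0x3215.

3215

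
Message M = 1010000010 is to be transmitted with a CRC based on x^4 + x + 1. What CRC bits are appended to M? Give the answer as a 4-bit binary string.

0101

Append 4 zeros: 10100000100000. Divide by 10011 (XOR where the leading bit is 1):
  pos 0: 10100 XOR 10011 = 00111
  pos 2: 11100 XOR 10011 = 01111
  pos 3: 11110 XOR 10011 = 01101
  pos 4: 11011 XOR 10011 = 01000
  pos 5: 10000 XOR 10011 = 00011
  pos 8: 11000 XOR 10011 = 01011
  pos 9: 10110 XOR 10011 = 00101
Remainder (last 4 bits) = 0101. This is the CRC / FCS.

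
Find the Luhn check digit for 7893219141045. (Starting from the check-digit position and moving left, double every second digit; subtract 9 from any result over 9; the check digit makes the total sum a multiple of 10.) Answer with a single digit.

6

Partial digits right→left: 5 4 0 1 4 1 9 1 2 3 9 8 7
Double every second digit counting from the check-digit position (so the 1st, 3rd, 5th, ... of the partial from the right).
  doubled (with −9 where >9): 1 0 8 9 4 9 5 → sum 36
  kept as-is: 4 1 1 1 3 8 → sum 18
Total = 36 + 18 = 54.
Check digit = (10 − (54 mod 10)) mod 10 = 6.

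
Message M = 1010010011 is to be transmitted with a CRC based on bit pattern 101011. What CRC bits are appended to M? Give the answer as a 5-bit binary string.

Append 5 zeros: 101001001100000. Divide by 101011 (XOR where the leading bit is 1):
  pos 0: 101001 XOR 101011 = 000010
  pos 4: 100011 XOR 101011 = 001000
  pos 6: 100000 XOR 101011 = 001011
  pos 8: 101100 XOR 101011 = 000111
Remainder (last 5 bits) = 01110. This is the CRC / FCS.

01110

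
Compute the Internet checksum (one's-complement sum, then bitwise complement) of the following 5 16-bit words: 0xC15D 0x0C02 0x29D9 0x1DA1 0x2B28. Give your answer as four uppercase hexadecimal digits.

BFFD

One's-complement addition (fold any carry out of bit 15 back into bit 0):
  0xC15D + 0x0C02 = 0x0CD5F
  0xCD5F + 0x29D9 = 0x0F738
  0xF738 + 0x1DA1 = 0x114D9 → wrap carry → 0x14DA
  0x14DA + 0x2B28 = 0x04002
One's-complement sum = 0x4002.
Checksum = ~0x4002 & 0xFFFF = 0xBFFD.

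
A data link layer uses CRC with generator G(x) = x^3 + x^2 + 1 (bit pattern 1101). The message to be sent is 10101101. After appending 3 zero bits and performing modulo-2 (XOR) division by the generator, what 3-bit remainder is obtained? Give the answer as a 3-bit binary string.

Append 3 zeros: 10101101000. Divide by 1101 (XOR where the leading bit is 1):
  pos 0: 1010 XOR 1101 = 0111
  pos 1: 1111 XOR 1101 = 0010
  pos 3: 1010 XOR 1101 = 0111
  pos 4: 1111 XOR 1101 = 0010
  pos 6: 1000 XOR 1101 = 0101
  pos 7: 1010 XOR 1101 = 0111
Remainder (last 3 bits) = 111. This is the CRC / FCS.

111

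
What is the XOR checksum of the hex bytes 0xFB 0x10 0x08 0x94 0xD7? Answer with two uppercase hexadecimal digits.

XOR the bytes together:
  start with 0xFB
  0xFB ⊕ 0x10 = 0xEB
  0xEB ⊕ 0x08 = 0xE3
  0xE3 ⊕ 0x94 = 0x77
  0x77 ⊕ 0xD7 = 0xA0

A0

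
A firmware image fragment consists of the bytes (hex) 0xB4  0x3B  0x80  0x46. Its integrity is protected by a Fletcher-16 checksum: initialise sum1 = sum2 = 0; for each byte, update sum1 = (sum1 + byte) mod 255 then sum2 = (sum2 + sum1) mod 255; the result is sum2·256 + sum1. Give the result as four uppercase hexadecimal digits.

Running sums (mod 255):
  after byte 0 (0xB4): sum1=180, sum2=180
  after byte 1 (0x3B): sum1=239, sum2=164
  after byte 2 (0x80): sum1=112, sum2=21
  after byte 3 (0x46): sum1=182, sum2=203
Checksum = sum2·256 + sum1 = 203·256 + 182 = 52150 = 0xCBB6.

CBB6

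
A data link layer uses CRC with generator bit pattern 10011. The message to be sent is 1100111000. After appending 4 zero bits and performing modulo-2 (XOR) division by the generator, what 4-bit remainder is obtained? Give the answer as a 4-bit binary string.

0110

Append 4 zeros: 11001110000000. Divide by 10011 (XOR where the leading bit is 1):
  pos 0: 11001 XOR 10011 = 01010
  pos 1: 10101 XOR 10011 = 00110
  pos 3: 11010 XOR 10011 = 01001
  pos 4: 10010 XOR 10011 = 00001
  pos 8: 10000 XOR 10011 = 00011
Remainder (last 4 bits) = 0110. This is the CRC / FCS.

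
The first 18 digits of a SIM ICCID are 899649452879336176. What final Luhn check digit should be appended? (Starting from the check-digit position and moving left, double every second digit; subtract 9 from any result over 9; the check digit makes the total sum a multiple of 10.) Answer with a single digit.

1

Partial digits right→left: 6 7 1 6 3 3 9 7 8 2 5 4 9 4 6 9 9 8
Double every second digit counting from the check-digit position (so the 1st, 3rd, 5th, ... of the partial from the right).
  doubled (with −9 where >9): 3 2 6 9 7 1 9 3 9 → sum 49
  kept as-is: 7 6 3 7 2 4 4 9 8 → sum 50
Total = 49 + 50 = 99.
Check digit = (10 − (99 mod 10)) mod 10 = 1.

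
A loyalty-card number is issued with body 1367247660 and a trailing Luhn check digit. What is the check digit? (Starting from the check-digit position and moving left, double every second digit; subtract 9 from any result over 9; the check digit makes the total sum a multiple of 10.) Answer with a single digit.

Partial digits right→left: 0 6 6 7 4 2 7 6 3 1
Double every second digit counting from the check-digit position (so the 1st, 3rd, 5th, ... of the partial from the right).
  doubled (with −9 where >9): 0 3 8 5 6 → sum 22
  kept as-is: 6 7 2 6 1 → sum 22
Total = 22 + 22 = 44.
Check digit = (10 − (44 mod 10)) mod 10 = 6.

6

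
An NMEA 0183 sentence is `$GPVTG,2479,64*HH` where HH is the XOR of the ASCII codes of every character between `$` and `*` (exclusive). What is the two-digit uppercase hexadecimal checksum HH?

58

XOR the ASCII codes of the payload characters:
  'G' = 0x47 → acc = 0x47
  'P' = 0x50 → acc = 0x17
  'V' = 0x56 → acc = 0x41
  'T' = 0x54 → acc = 0x15
  'G' = 0x47 → acc = 0x52
  ',' = 0x2C → acc = 0x7E
  '2' = 0x32 → acc = 0x4C
  '4' = 0x34 → acc = 0x78
  '7' = 0x37 → acc = 0x4F
  '9' = 0x39 → acc = 0x76
  ',' = 0x2C → acc = 0x5A
  '6' = 0x36 → acc = 0x6C
  '4' = 0x34 → acc = 0x58
Checksum = 0x58.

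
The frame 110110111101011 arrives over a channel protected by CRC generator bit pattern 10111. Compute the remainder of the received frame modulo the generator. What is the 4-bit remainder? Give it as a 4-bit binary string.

Modulo-2 division of 110110111101011 by 10111:
  pos 0: 11011 XOR 10111 = 01100
  pos 1: 11000 XOR 10111 = 01111
  pos 2: 11111 XOR 10111 = 01000
  pos 3: 10001 XOR 10111 = 00110
  pos 5: 11011 XOR 10111 = 01100
  pos 6: 11000 XOR 10111 = 01111
  pos 7: 11111 XOR 10111 = 01000
  pos 8: 10000 XOR 10111 = 00111
  pos 10: 11111 XOR 10111 = 01000
Remainder = 1000 (nonzero — an error is detected).

1000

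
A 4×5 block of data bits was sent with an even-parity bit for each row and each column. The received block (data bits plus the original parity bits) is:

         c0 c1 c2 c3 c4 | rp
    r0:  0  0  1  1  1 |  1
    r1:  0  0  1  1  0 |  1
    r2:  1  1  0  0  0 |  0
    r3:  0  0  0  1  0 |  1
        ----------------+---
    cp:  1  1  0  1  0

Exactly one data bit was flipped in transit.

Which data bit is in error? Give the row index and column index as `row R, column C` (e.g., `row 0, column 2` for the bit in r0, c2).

Recompute each row's even parity and compare to rp:
  r0: data parity 1, sent rp 1 → ok
  r1: data parity 0, sent rp 1 → mismatch
  r2: data parity 0, sent rp 0 → ok
  r3: data parity 1, sent rp 1 → ok
Recompute each column's even parity and compare to cp:
  c0: data parity 1, sent cp 1 → ok
  c1: data parity 1, sent cp 1 → ok
  c2: data parity 0, sent cp 0 → ok
  c3: data parity 1, sent cp 1 → ok
  c4: data parity 1, sent cp 0 → mismatch
Exactly one row (r1) and one column (c4) fail → the flipped bit is at their intersection.

row 1, column 4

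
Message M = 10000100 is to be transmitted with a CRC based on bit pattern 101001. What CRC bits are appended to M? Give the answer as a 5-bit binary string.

Append 5 zeros: 1000010000000. Divide by 101001 (XOR where the leading bit is 1):
  pos 0: 100001 XOR 101001 = 001000
  pos 2: 100000 XOR 101001 = 001001
  pos 4: 100100 XOR 101001 = 001101
  pos 6: 110100 XOR 101001 = 011101
  pos 7: 111010 XOR 101001 = 010011
Remainder (last 5 bits) = 10011. This is the CRC / FCS.

10011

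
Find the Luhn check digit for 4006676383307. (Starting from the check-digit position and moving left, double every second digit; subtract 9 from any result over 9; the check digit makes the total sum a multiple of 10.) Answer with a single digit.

Partial digits right→left: 7 0 3 3 8 3 6 7 6 6 0 0 4
Double every second digit counting from the check-digit position (so the 1st, 3rd, 5th, ... of the partial from the right).
  doubled (with −9 where >9): 5 6 7 3 3 0 8 → sum 32
  kept as-is: 0 3 3 7 6 0 → sum 19
Total = 32 + 19 = 51.
Check digit = (10 − (51 mod 10)) mod 10 = 9.

9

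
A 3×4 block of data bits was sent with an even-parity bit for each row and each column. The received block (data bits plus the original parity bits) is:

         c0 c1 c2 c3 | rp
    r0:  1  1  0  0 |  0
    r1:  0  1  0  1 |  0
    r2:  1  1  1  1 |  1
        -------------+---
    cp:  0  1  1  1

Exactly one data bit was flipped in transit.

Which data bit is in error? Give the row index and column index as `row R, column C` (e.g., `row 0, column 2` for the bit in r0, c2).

row 2, column 3

Recompute each row's even parity and compare to rp:
  r0: data parity 0, sent rp 0 → ok
  r1: data parity 0, sent rp 0 → ok
  r2: data parity 0, sent rp 1 → mismatch
Recompute each column's even parity and compare to cp:
  c0: data parity 0, sent cp 0 → ok
  c1: data parity 1, sent cp 1 → ok
  c2: data parity 1, sent cp 1 → ok
  c3: data parity 0, sent cp 1 → mismatch
Exactly one row (r2) and one column (c3) fail → the flipped bit is at their intersection.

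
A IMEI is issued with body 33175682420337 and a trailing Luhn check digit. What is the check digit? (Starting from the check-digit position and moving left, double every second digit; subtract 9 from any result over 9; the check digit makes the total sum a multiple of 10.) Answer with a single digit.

3

Partial digits right→left: 7 3 3 0 2 4 2 8 6 5 7 1 3 3
Double every second digit counting from the check-digit position (so the 1st, 3rd, 5th, ... of the partial from the right).
  doubled (with −9 where >9): 5 6 4 4 3 5 6 → sum 33
  kept as-is: 3 0 4 8 5 1 3 → sum 24
Total = 33 + 24 = 57.
Check digit = (10 − (57 mod 10)) mod 10 = 3.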